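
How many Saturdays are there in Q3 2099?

July 1, 2099 is a Wednesday.
The range spans 92 days (inclusive of both endpoints).
92 = 7 × 13 + 1, so there are 13 full weeks plus 1 extra day.
Each full week contributes one Saturday: 13 so far.
The 1 extra day is Wed — none qualify.
Total: 13 + 0 = 13.

13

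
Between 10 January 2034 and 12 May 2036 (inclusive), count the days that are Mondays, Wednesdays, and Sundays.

366

10 January 2034 is a Tuesday.
The range spans 854 days (inclusive of both endpoints).
854 = 7 × 122, so the span is exactly 122 full weeks.
Each full week contributes 3 days from the set (Mon, Wed, Sun): 122 × 3 = 366.
Total: 366.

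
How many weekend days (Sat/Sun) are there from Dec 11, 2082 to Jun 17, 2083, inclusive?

Dec 11, 2082 is a Friday.
The range spans 189 days (inclusive of both endpoints).
189 = 7 × 27, so the span is exactly 27 full weeks.
Each full week contributes 2 weekend days (Sat, Sun): 27 × 2 = 54.
Total: 54.

54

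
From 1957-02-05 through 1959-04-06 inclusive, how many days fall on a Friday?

113 Fridays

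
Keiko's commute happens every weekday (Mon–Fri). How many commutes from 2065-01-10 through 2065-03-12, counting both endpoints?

2065-01-10 is a Saturday.
The range spans 62 days (inclusive of both endpoints).
62 = 7 × 8 + 6, so there are 8 full weeks plus 6 extra days.
Each full week contributes 5 weekdays (Mon–Fri): 8 × 5 = 40.
The 6 extra days are Sat, Sun, Mon, Tue, Wed, Thu — 4 of them qualify.
Total: 40 + 4 = 44.

44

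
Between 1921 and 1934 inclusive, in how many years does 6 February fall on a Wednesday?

Day of week of February 6 in each year:
1921: Sun, 1922: Mon, 1923: Tue, 1924: Wed ✓, 1925: Fri, 1926: Sat, 1927: Sun, 1928: Mon, 1929: Wed ✓, 1930: Thu, 1931: Fri, 1932: Sat, 1933: Mon, 1934: Tue
Wednesdays: 1924, 1929.

2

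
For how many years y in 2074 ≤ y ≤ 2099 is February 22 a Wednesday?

Day of week of February 22 in each year:
2074: Thu, 2075: Fri, 2076: Sat, 2077: Mon, 2078: Tue, 2079: Wed ✓, 2080: Thu, 2081: Sat, 2082: Sun, 2083: Mon, 2084: Tue, 2085: Thu, 2086: Fri, 2087: Sat, 2088: Sun, 2089: Tue, 2090: Wed ✓, 2091: Thu, 2092: Fri, 2093: Sun, 2094: Mon, 2095: Tue, 2096: Wed ✓, 2097: Fri, 2098: Sat, 2099: Sun
Wednesdays: 2079, 2090, 2096.

3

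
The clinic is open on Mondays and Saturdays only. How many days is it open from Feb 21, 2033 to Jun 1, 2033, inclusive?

Feb 21, 2033 is a Monday.
The range spans 101 days (inclusive of both endpoints).
101 = 7 × 14 + 3, so there are 14 full weeks plus 3 extra days.
Each full week contributes 2 days from the set (Mon, Sat): 14 × 2 = 28.
The 3 extra days are Monday, Tuesday, Wednesday — 1 of them qualifies.
Total: 28 + 1 = 29.

29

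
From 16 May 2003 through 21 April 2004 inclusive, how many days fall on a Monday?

49

16 May 2003 is a Friday.
The range spans 342 days (inclusive of both endpoints).
342 = 7 × 48 + 6, so there are 48 full weeks plus 6 extra days.
Each full week contributes one Monday: 48 so far.
The 6 extra days are Fri, Sat, Sun, Mon, Tue, Wed — 1 of them qualifies.
Total: 48 + 1 = 49.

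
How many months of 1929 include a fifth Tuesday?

5

A month has five Tuesdays exactly when Tuesday falls within its first (length − 28) days.
Jan: 31 days, starts Tue → 5 of Tue, Wed, Thu ✓
Feb: 28 days, starts Fri → 5 of (none)
Mar: 31 days, starts Fri → 5 of Fri, Sat, Sun
Apr: 30 days, starts Mon → 5 of Mon, Tue ✓
May: 31 days, starts Wed → 5 of Wed, Thu, Fri
Jun: 30 days, starts Sat → 5 of Sat, Sun
Jul: 31 days, starts Mon → 5 of Mon, Tue, Wed ✓
Aug: 31 days, starts Thu → 5 of Thu, Fri, Sat
Sep: 30 days, starts Sun → 5 of Sun, Mon
Oct: 31 days, starts Tue → 5 of Tue, Wed, Thu ✓
Nov: 30 days, starts Fri → 5 of Fri, Sat
Dec: 31 days, starts Sun → 5 of Sun, Mon, Tue ✓
Months with five Tuesdays: Jan, Apr, Jul, Oct, Dec.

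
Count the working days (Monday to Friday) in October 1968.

23 weekdays

1 October 1968 is a Tuesday.
From 1 October 1968 to 31 October 1968 is 31 days inclusive.
31 = 7 × 4 + 3, so there are 4 full weeks plus 3 extra days.
Each full week contributes 5 weekdays (Mon–Fri): 4 × 5 = 20.
The 3 extra days are Tuesday, Wednesday, Thursday — 3 of them qualify.
Total: 20 + 3 = 23.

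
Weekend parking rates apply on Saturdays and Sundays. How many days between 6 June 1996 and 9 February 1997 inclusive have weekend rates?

72

6 June 1996 is a Thursday.
From 6 June 1996 to 9 February 1997 is 249 days inclusive.
249 = 7 × 35 + 4, so there are 35 full weeks plus 4 extra days.
Each full week contributes 2 weekend days (Sat, Sun): 35 × 2 = 70.
The 4 extra days are Thu, Fri, Sat, Sun — 2 of them qualify.
Total: 70 + 2 = 72.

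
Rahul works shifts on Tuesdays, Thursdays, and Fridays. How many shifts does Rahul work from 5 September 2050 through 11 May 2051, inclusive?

5 September 2050 is a Monday.
The range spans 249 days (inclusive of both endpoints).
249 = 7 × 35 + 4, so there are 35 full weeks plus 4 extra days.
Each full week contributes 3 days from the set (Tue, Thu, Fri): 35 × 3 = 105.
The 4 extra days are Monday, Tuesday, Wednesday, Thursday — 2 of them qualify.
Total: 105 + 2 = 107.

107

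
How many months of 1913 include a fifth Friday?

A month has five Fridays exactly when Friday falls within its first (length − 28) days.
Jan: 31 days, starts Wed → 5 of Wed, Thu, Fri ✓
Feb: 28 days, starts Sat → 5 of (none)
Mar: 31 days, starts Sat → 5 of Sat, Sun, Mon
Apr: 30 days, starts Tue → 5 of Tue, Wed
May: 31 days, starts Thu → 5 of Thu, Fri, Sat ✓
Jun: 30 days, starts Sun → 5 of Sun, Mon
Jul: 31 days, starts Tue → 5 of Tue, Wed, Thu
Aug: 31 days, starts Fri → 5 of Fri, Sat, Sun ✓
Sep: 30 days, starts Mon → 5 of Mon, Tue
Oct: 31 days, starts Wed → 5 of Wed, Thu, Fri ✓
Nov: 30 days, starts Sat → 5 of Sat, Sun
Dec: 31 days, starts Mon → 5 of Mon, Tue, Wed
Months with five Fridays: Jan, May, Aug, Oct.

4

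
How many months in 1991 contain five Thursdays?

4

A month has five Thursdays exactly when Thursday falls within its first (length − 28) days.
Jan: 31 days, starts Tue → 5 of Tue, Wed, Thu ✓
Feb: 28 days, starts Fri → 5 of (none)
Mar: 31 days, starts Fri → 5 of Fri, Sat, Sun
Apr: 30 days, starts Mon → 5 of Mon, Tue
May: 31 days, starts Wed → 5 of Wed, Thu, Fri ✓
Jun: 30 days, starts Sat → 5 of Sat, Sun
Jul: 31 days, starts Mon → 5 of Mon, Tue, Wed
Aug: 31 days, starts Thu → 5 of Thu, Fri, Sat ✓
Sep: 30 days, starts Sun → 5 of Sun, Mon
Oct: 31 days, starts Tue → 5 of Tue, Wed, Thu ✓
Nov: 30 days, starts Fri → 5 of Fri, Sat
Dec: 31 days, starts Sun → 5 of Sun, Mon, Tue
Months with five Thursdays: Jan, May, Aug, Oct.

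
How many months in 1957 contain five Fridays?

4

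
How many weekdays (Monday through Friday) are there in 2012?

261 weekdays

January 1, 2012 is a Sunday.
That's 366 days from start to end, counting both.
366 = 7 × 52 + 2, so there are 52 full weeks plus 2 extra days.
Each full week contributes 5 weekdays (Mon–Fri): 52 × 5 = 260.
The 2 extra days are Sunday, Monday — 1 of them qualifies.
Total: 260 + 1 = 261.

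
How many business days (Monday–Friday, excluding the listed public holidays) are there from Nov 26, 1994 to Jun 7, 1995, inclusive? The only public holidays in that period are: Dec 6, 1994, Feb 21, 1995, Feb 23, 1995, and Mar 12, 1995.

135 business days

Nov 26, 1994 is a Saturday.
From Nov 26, 1994 to Jun 7, 1995 is 194 days inclusive.
194 = 7 × 27 + 5, so there are 27 full weeks plus 5 extra days.
Each full week contributes 5 weekdays (Mon–Fri): 27 × 5 = 135.
The 5 extra days are Saturday, Sunday, Monday, Tuesday, Wednesday — 3 of them qualify.
Total: 135 + 3 = 138.
Holidays: Dec 6, 1994 (Tue); Feb 21, 1995 (Tue); Feb 23, 1995 (Thu); Mar 12, 1995 (Sun).
3 of the 4 holidays fall on weekdays; the rest are weekends and were already excluded.
Business days: 138 − 3 = 135.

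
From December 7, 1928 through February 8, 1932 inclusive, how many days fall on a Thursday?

December 7, 1928 is a Friday.
The range spans 1159 days (inclusive of both endpoints).
1159 = 7 × 165 + 4, so there are 165 full weeks plus 4 extra days.
Each full week contributes one Thursday: 165 so far.
The 4 extra days are Fri, Sat, Sun, Mon — none qualify.
Total: 165 + 0 = 165.

165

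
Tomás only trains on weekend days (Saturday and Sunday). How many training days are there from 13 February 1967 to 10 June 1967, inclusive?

33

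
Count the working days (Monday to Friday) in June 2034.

22

2034-06-01 is a Thursday.
From 2034-06-01 to 2034-06-30 is 30 days inclusive.
30 = 7 × 4 + 2, so there are 4 full weeks plus 2 extra days.
Each full week contributes 5 weekdays (Mon–Fri): 4 × 5 = 20.
The 2 extra days are Thu, Fri — 2 of them qualify.
Total: 20 + 2 = 22.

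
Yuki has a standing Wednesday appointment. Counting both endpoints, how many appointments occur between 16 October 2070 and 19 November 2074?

213

16 October 2070 is a Thursday.
That's 1496 days from start to end, counting both.
1496 = 7 × 213 + 5, so there are 213 full weeks plus 5 extra days.
Each full week contributes one Wednesday: 213 so far.
The 5 extra days are Thursday, Friday, Saturday, Sunday, Monday — none qualify.
Total: 213 + 0 = 213.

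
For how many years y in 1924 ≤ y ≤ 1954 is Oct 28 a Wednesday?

5

Day of week of October 28 in each year:
1924: Tue, 1925: Wed ✓, 1926: Thu, 1927: Fri, 1928: Sun, 1929: Mon, 1930: Tue, 1931: Wed ✓, 1932: Fri, 1933: Sat, 1934: Sun, 1935: Mon, 1936: Wed ✓, 1937: Thu, 1938: Fri, 1939: Sat, 1940: Mon, 1941: Tue, 1942: Wed ✓, 1943: Thu, 1944: Sat, 1945: Sun, 1946: Mon, 1947: Tue, 1948: Thu, 1949: Fri, 1950: Sat, 1951: Sun, 1952: Tue, 1953: Wed ✓, 1954: Thu
Wednesdays: 1925, 1931, 1936, 1942, 1953.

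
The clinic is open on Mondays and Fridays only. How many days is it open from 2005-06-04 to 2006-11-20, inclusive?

2005-06-04 is a Saturday.
That's 535 days from start to end, counting both.
535 = 7 × 76 + 3, so there are 76 full weeks plus 3 extra days.
Each full week contributes 2 days from the set (Mon, Fri): 76 × 2 = 152.
The 3 extra days are Saturday, Sunday, Monday — 1 of them qualifies.
Total: 152 + 1 = 153.

153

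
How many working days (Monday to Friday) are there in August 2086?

22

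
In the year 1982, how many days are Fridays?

53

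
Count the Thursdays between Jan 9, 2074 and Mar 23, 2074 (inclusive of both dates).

Jan 9, 2074 is a Tuesday.
The range spans 74 days (inclusive of both endpoints).
74 = 7 × 10 + 4, so there are 10 full weeks plus 4 extra days.
Each full week contributes one Thursday: 10 so far.
The 4 extra days are Tue, Wed, Thu, Fri — 1 of them qualifies.
Total: 10 + 1 = 11.

11 Thursdays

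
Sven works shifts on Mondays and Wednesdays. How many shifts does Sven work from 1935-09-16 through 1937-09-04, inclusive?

1935-09-16 is a Monday.
From 1935-09-16 to 1937-09-04 is 720 days inclusive.
720 = 7 × 102 + 6, so there are 102 full weeks plus 6 extra days.
Each full week contributes 2 days from the set (Mon, Wed): 102 × 2 = 204.
The 6 extra days are Monday, Tuesday, Wednesday, Thursday, Friday, Saturday — 2 of them qualify.
Total: 204 + 2 = 206.

206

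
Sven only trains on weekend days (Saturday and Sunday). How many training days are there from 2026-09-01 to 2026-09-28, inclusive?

2026-09-01 is a Tuesday.
The range spans 28 days (inclusive of both endpoints).
28 = 7 × 4, so the span is exactly 4 full weeks.
Each full week contributes 2 weekend days (Sat, Sun): 4 × 2 = 8.
Total: 8.

8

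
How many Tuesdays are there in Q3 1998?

13

1998-07-01 is a Wednesday.
The range spans 92 days (inclusive of both endpoints).
92 = 7 × 13 + 1, so there are 13 full weeks plus 1 extra day.
Each full week contributes one Tuesday: 13 so far.
The 1 extra day is Wed — none qualify.
Total: 13 + 0 = 13.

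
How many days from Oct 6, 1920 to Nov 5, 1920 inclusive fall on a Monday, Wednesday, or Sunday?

Oct 6, 1920 is a Wednesday.
The range spans 31 days (inclusive of both endpoints).
31 = 7 × 4 + 3, so there are 4 full weeks plus 3 extra days.
Each full week contributes 3 days from the set (Mon, Wed, Sun): 4 × 3 = 12.
The 3 extra days are Wed, Thu, Fri — 1 of them qualifies.
Total: 12 + 1 = 13.

13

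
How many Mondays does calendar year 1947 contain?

1947-01-01 is a Wednesday.
From 1947-01-01 to 1947-12-31 is 365 days inclusive.
365 = 7 × 52 + 1, so there are 52 full weeks plus 1 extra day.
Each full week contributes one Monday: 52 so far.
The 1 extra day is Wed — none qualify.
Total: 52 + 0 = 52.

52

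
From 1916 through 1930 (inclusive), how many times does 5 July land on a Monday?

2

Day of week of July 5 in each year:
1916: Wed, 1917: Thu, 1918: Fri, 1919: Sat, 1920: Mon ✓, 1921: Tue, 1922: Wed, 1923: Thu, 1924: Sat, 1925: Sun, 1926: Mon ✓, 1927: Tue, 1928: Thu, 1929: Fri, 1930: Sat
Mondays: 1920, 1926.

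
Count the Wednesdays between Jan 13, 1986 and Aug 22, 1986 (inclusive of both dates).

32

Jan 13, 1986 is a Monday.
From Jan 13, 1986 to Aug 22, 1986 is 222 days inclusive.
222 = 7 × 31 + 5, so there are 31 full weeks plus 5 extra days.
Each full week contributes one Wednesday: 31 so far.
The 5 extra days are Mon, Tue, Wed, Thu, Fri — 1 of them qualifies.
Total: 31 + 1 = 32.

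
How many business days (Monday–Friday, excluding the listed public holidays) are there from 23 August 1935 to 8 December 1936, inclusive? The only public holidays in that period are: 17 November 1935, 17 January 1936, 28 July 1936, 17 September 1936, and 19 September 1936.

335

23 August 1935 is a Friday.
From 23 August 1935 to 8 December 1936 is 474 days inclusive.
474 = 7 × 67 + 5, so there are 67 full weeks plus 5 extra days.
Each full week contributes 5 weekdays (Mon–Fri): 67 × 5 = 335.
The 5 extra days are Fri, Sat, Sun, Mon, Tue — 3 of them qualify.
Total: 335 + 3 = 338.
Holidays: 17 November 1935 (Sun); 17 January 1936 (Fri); 28 July 1936 (Tue); 17 September 1936 (Thu); 19 September 1936 (Sat).
3 of the 5 holidays fall on weekdays; the rest are weekends and were already excluded.
Business days: 338 − 3 = 335.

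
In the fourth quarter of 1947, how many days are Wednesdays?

1 October 1947 is a Wednesday.
From 1 October 1947 to 31 December 1947 is 92 days inclusive.
92 = 7 × 13 + 1, so there are 13 full weeks plus 1 extra day.
Each full week contributes one Wednesday: 13 so far.
The 1 extra day is Wed — 1 of them qualifies.
Total: 13 + 1 = 14.

14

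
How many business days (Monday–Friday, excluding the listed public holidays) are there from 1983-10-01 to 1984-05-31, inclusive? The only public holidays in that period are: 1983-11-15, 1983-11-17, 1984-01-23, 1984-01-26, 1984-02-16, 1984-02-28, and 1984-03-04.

168 business days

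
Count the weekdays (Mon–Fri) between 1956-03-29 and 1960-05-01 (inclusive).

1067 weekdays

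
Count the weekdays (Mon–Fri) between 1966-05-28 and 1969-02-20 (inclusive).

714 weekdays

1966-05-28 is a Saturday.
From 1966-05-28 to 1969-02-20 is 1000 days inclusive.
1000 = 7 × 142 + 6, so there are 142 full weeks plus 6 extra days.
Each full week contributes 5 weekdays (Mon–Fri): 142 × 5 = 710.
The 6 extra days are Saturday, Sunday, Monday, Tuesday, Wednesday, Thursday — 4 of them qualify.
Total: 710 + 4 = 714.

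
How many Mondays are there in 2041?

52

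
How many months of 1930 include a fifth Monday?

A month has five Mondays exactly when Monday falls within its first (length − 28) days.
Jan: 31 days, starts Wed → 5 of Wed, Thu, Fri
Feb: 28 days, starts Sat → 5 of (none)
Mar: 31 days, starts Sat → 5 of Sat, Sun, Mon ✓
Apr: 30 days, starts Tue → 5 of Tue, Wed
May: 31 days, starts Thu → 5 of Thu, Fri, Sat
Jun: 30 days, starts Sun → 5 of Sun, Mon ✓
Jul: 31 days, starts Tue → 5 of Tue, Wed, Thu
Aug: 31 days, starts Fri → 5 of Fri, Sat, Sun
Sep: 30 days, starts Mon → 5 of Mon, Tue ✓
Oct: 31 days, starts Wed → 5 of Wed, Thu, Fri
Nov: 30 days, starts Sat → 5 of Sat, Sun
Dec: 31 days, starts Mon → 5 of Mon, Tue, Wed ✓
Months with five Mondays: Mar, Jun, Sep, Dec.

4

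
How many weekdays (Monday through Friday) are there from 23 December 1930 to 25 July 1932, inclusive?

415 weekdays

23 December 1930 is a Tuesday.
The range spans 581 days (inclusive of both endpoints).
581 = 7 × 83, so the span is exactly 83 full weeks.
Each full week contributes 5 weekdays (Mon–Fri): 83 × 5 = 415.
Total: 415.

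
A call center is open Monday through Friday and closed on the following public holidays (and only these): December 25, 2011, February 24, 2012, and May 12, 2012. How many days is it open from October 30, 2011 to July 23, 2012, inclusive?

190 working days

October 30, 2011 is a Sunday.
The range spans 268 days (inclusive of both endpoints).
268 = 7 × 38 + 2, so there are 38 full weeks plus 2 extra days.
Each full week contributes 5 weekdays (Mon–Fri): 38 × 5 = 190.
The 2 extra days are Sunday, Monday — 1 of them qualifies.
Total: 190 + 1 = 191.
Holidays: December 25, 2011 (Sun); February 24, 2012 (Fri); May 12, 2012 (Sat).
1 of the 3 holidays fall on weekdays; the rest are weekends and were already excluded.
Business days: 191 − 1 = 190.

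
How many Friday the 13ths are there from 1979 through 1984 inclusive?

11

Friday-the-13ths by year:
1979: Apr, Jul
1980: Jun
1981: Feb, Mar, Nov
1982: Aug
1983: May
1984: Jan, Apr, Jul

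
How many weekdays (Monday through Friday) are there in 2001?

261

January 1, 2001 is a Monday.
From January 1, 2001 to December 31, 2001 is 365 days inclusive.
365 = 7 × 52 + 1, so there are 52 full weeks plus 1 extra day.
Each full week contributes 5 weekdays (Mon–Fri): 52 × 5 = 260.
The 1 extra day is Mon — 1 of them qualifies.
Total: 260 + 1 = 261.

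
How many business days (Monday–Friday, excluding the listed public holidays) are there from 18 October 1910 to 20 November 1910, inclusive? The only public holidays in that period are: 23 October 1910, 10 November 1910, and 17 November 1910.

22

18 October 1910 is a Tuesday.
The range spans 34 days (inclusive of both endpoints).
34 = 7 × 4 + 6, so there are 4 full weeks plus 6 extra days.
Each full week contributes 5 weekdays (Mon–Fri): 4 × 5 = 20.
The 6 extra days are Tuesday, Wednesday, Thursday, Friday, Saturday, Sunday — 4 of them qualify.
Total: 20 + 4 = 24.
Holidays: 23 October 1910 (Sun); 10 November 1910 (Thu); 17 November 1910 (Thu).
2 of the 3 holidays fall on weekdays; the rest are weekends and were already excluded.
Business days: 24 − 2 = 22.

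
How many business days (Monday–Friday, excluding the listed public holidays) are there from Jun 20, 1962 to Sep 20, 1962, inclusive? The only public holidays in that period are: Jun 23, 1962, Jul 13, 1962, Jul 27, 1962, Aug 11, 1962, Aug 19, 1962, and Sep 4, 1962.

Jun 20, 1962 is a Wednesday.
From Jun 20, 1962 to Sep 20, 1962 is 93 days inclusive.
93 = 7 × 13 + 2, so there are 13 full weeks plus 2 extra days.
Each full week contributes 5 weekdays (Mon–Fri): 13 × 5 = 65.
The 2 extra days are Wednesday, Thursday — 2 of them qualify.
Total: 65 + 2 = 67.
Holidays: Jun 23, 1962 (Sat); Jul 13, 1962 (Fri); Jul 27, 1962 (Fri); Aug 11, 1962 (Sat); Aug 19, 1962 (Sun); Sep 4, 1962 (Tue).
3 of the 6 holidays fall on weekdays; the rest are weekends and were already excluded.
Business days: 67 − 3 = 64.

64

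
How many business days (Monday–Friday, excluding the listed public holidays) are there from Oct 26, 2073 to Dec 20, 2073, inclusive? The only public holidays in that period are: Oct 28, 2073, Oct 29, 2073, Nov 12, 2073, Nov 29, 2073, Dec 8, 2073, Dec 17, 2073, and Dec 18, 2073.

37 business days

Oct 26, 2073 is a Thursday.
The range spans 56 days (inclusive of both endpoints).
56 = 7 × 8, so the span is exactly 8 full weeks.
Each full week contributes 5 weekdays (Mon–Fri): 8 × 5 = 40.
Total: 40.
Holidays: Oct 28, 2073 (Sat); Oct 29, 2073 (Sun); Nov 12, 2073 (Sun); Nov 29, 2073 (Wed); Dec 8, 2073 (Fri); Dec 17, 2073 (Sun); Dec 18, 2073 (Mon).
3 of the 7 holidays fall on weekdays; the rest are weekends and were already excluded.
Business days: 40 − 3 = 37.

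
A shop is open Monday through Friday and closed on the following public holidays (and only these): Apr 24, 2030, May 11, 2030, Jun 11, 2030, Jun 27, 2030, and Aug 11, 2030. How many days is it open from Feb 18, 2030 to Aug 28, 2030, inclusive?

135

Feb 18, 2030 is a Monday.
The range spans 192 days (inclusive of both endpoints).
192 = 7 × 27 + 3, so there are 27 full weeks plus 3 extra days.
Each full week contributes 5 weekdays (Mon–Fri): 27 × 5 = 135.
The 3 extra days are Mon, Tue, Wed — 3 of them qualify.
Total: 135 + 3 = 138.
Holidays: Apr 24, 2030 (Wed); May 11, 2030 (Sat); Jun 11, 2030 (Tue); Jun 27, 2030 (Thu); Aug 11, 2030 (Sun).
3 of the 5 holidays fall on weekdays; the rest are weekends and were already excluded.
Business days: 138 − 3 = 135.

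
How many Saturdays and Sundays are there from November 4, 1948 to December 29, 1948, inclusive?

November 4, 1948 is a Thursday.
That's 56 days from start to end, counting both.
56 = 7 × 8, so the span is exactly 8 full weeks.
Each full week contributes 2 weekend days (Sat, Sun): 8 × 2 = 16.
Total: 16.

16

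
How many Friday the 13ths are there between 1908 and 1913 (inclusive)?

9

Friday-the-13ths by year:
1908: Mar, Nov
1909: Aug
1910: May
1911: Jan, Oct
1912: Sep, Dec
1913: Jun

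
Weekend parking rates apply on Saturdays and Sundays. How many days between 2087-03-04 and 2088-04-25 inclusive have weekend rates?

120

2087-03-04 is a Tuesday.
From 2087-03-04 to 2088-04-25 is 419 days inclusive.
419 = 7 × 59 + 6, so there are 59 full weeks plus 6 extra days.
Each full week contributes 2 weekend days (Sat, Sun): 59 × 2 = 118.
The 6 extra days are Tuesday, Wednesday, Thursday, Friday, Saturday, Sunday — 2 of them qualify.
Total: 118 + 2 = 120.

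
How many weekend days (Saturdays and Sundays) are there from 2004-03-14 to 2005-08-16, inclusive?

149

2004-03-14 is a Sunday.
That's 521 days from start to end, counting both.
521 = 7 × 74 + 3, so there are 74 full weeks plus 3 extra days.
Each full week contributes 2 weekend days (Sat, Sun): 74 × 2 = 148.
The 3 extra days are Sunday, Monday, Tuesday — 1 of them qualifies.
Total: 148 + 1 = 149.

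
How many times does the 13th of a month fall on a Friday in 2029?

The 13th falls on a Friday when the month's 13th has weekday Fri.
Jan 13 is Sat; Feb 13 is Tue; Mar 13 is Tue; Apr 13 is Fri ✓; May 13 is Sun; Jun 13 is Wed; Jul 13 is Fri ✓; Aug 13 is Mon; Sep 13 is Thu; Oct 13 is Sat; Nov 13 is Tue; Dec 13 is Thu.
Friday the 13ths: Apr, Jul.

2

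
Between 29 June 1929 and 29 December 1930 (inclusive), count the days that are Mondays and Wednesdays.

29 June 1929 is a Saturday.
The range spans 549 days (inclusive of both endpoints).
549 = 7 × 78 + 3, so there are 78 full weeks plus 3 extra days.
Each full week contributes 2 days from the set (Mon, Wed): 78 × 2 = 156.
The 3 extra days are Saturday, Sunday, Monday — 1 of them qualifies.
Total: 156 + 1 = 157.

157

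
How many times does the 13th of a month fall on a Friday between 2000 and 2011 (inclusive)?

Friday-the-13ths by year:
2000: Oct
2001: Apr, Jul
2002: Sep, Dec
2003: Jun
2004: Feb, Aug
2005: May
2006: Jan, Oct
2007: Apr, Jul
2008: Jun
2009: Feb, Mar, Nov
2010: Aug
2011: May

19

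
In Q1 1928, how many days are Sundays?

Jan 1, 1928 is a Sunday.
That's 91 days from start to end, counting both.
91 = 7 × 13, so the span is exactly 13 full weeks.
Each full week contributes one Sunday: 13 so far.

13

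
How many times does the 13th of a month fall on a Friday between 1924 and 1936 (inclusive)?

Friday-the-13ths by year:
1924: Jun
1925: Feb, Mar, Nov
1926: Aug
1927: May
1928: Jan, Apr, Jul
1929: Sep, Dec
1930: Jun
1931: Feb, Mar, Nov
1932: May
1933: Jan, Oct
1934: Apr, Jul
1935: Sep, Dec
1936: Mar, Nov

24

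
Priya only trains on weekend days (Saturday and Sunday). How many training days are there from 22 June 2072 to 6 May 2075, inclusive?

300

22 June 2072 is a Wednesday.
That's 1049 days from start to end, counting both.
1049 = 7 × 149 + 6, so there are 149 full weeks plus 6 extra days.
Each full week contributes 2 weekend days (Sat, Sun): 149 × 2 = 298.
The 6 extra days are Wednesday, Thursday, Friday, Saturday, Sunday, Monday — 2 of them qualify.
Total: 298 + 2 = 300.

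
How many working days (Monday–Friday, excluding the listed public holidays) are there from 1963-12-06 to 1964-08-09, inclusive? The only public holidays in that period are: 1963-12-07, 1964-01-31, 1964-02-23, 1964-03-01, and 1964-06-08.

174 working days

1963-12-06 is a Friday.
That's 248 days from start to end, counting both.
248 = 7 × 35 + 3, so there are 35 full weeks plus 3 extra days.
Each full week contributes 5 weekdays (Mon–Fri): 35 × 5 = 175.
The 3 extra days are Friday, Saturday, Sunday — 1 of them qualifies.
Total: 175 + 1 = 176.
Holidays: 1963-12-07 (Sat); 1964-01-31 (Fri); 1964-02-23 (Sun); 1964-03-01 (Sun); 1964-06-08 (Mon).
2 of the 5 holidays fall on weekdays; the rest are weekends and were already excluded.
Business days: 176 − 2 = 174.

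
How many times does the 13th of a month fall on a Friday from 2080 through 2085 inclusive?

10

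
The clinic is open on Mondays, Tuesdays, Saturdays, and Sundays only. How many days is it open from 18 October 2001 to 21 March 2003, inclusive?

296

18 October 2001 is a Thursday.
The range spans 520 days (inclusive of both endpoints).
520 = 7 × 74 + 2, so there are 74 full weeks plus 2 extra days.
Each full week contributes 4 days from the set (Mon, Tue, Sat, Sun): 74 × 4 = 296.
The 2 extra days are Thu, Fri — none qualify.
Total: 296 + 0 = 296.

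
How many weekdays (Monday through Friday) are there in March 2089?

2089-03-01 is a Tuesday.
The range spans 31 days (inclusive of both endpoints).
31 = 7 × 4 + 3, so there are 4 full weeks plus 3 extra days.
Each full week contributes 5 weekdays (Mon–Fri): 4 × 5 = 20.
The 3 extra days are Tue, Wed, Thu — 3 of them qualify.
Total: 20 + 3 = 23.

23 weekdays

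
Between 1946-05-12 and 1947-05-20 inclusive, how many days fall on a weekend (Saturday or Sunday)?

107

1946-05-12 is a Sunday.
That's 374 days from start to end, counting both.
374 = 7 × 53 + 3, so there are 53 full weeks plus 3 extra days.
Each full week contributes 2 weekend days (Sat, Sun): 53 × 2 = 106.
The 3 extra days are Sunday, Monday, Tuesday — 1 of them qualifies.
Total: 106 + 1 = 107.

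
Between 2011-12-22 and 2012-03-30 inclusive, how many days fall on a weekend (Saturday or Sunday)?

28

2011-12-22 is a Thursday.
From 2011-12-22 to 2012-03-30 is 100 days inclusive.
100 = 7 × 14 + 2, so there are 14 full weeks plus 2 extra days.
Each full week contributes 2 weekend days (Sat, Sun): 14 × 2 = 28.
The 2 extra days are Thu, Fri — none qualify.
Total: 28 + 0 = 28.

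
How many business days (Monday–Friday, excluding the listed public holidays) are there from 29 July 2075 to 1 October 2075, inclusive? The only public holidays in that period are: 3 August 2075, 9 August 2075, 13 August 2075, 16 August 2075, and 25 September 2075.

43

29 July 2075 is a Monday.
From 29 July 2075 to 1 October 2075 is 65 days inclusive.
65 = 7 × 9 + 2, so there are 9 full weeks plus 2 extra days.
Each full week contributes 5 weekdays (Mon–Fri): 9 × 5 = 45.
The 2 extra days are Mon, Tue — 2 of them qualify.
Total: 45 + 2 = 47.
Holidays: 3 August 2075 (Sat); 9 August 2075 (Fri); 13 August 2075 (Tue); 16 August 2075 (Fri); 25 September 2075 (Wed).
4 of the 5 holidays fall on weekdays; the rest are weekends and were already excluded.
Business days: 47 − 4 = 43.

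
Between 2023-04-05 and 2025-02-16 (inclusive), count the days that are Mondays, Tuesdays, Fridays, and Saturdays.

390

2023-04-05 is a Wednesday.
The range spans 684 days (inclusive of both endpoints).
684 = 7 × 97 + 5, so there are 97 full weeks plus 5 extra days.
Each full week contributes 4 days from the set (Mon, Tue, Fri, Sat): 97 × 4 = 388.
The 5 extra days are Wednesday, Thursday, Friday, Saturday, Sunday — 2 of them qualify.
Total: 388 + 2 = 390.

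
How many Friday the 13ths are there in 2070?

1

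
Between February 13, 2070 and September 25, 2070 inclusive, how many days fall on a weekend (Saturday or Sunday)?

February 13, 2070 is a Thursday.
From February 13, 2070 to September 25, 2070 is 225 days inclusive.
225 = 7 × 32 + 1, so there are 32 full weeks plus 1 extra day.
Each full week contributes 2 weekend days (Sat, Sun): 32 × 2 = 64.
The 1 extra day is Thursday — none qualify.
Total: 64 + 0 = 64.

64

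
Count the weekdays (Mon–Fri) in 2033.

260 weekdays

Jan 1, 2033 is a Saturday.
The range spans 365 days (inclusive of both endpoints).
365 = 7 × 52 + 1, so there are 52 full weeks plus 1 extra day.
Each full week contributes 5 weekdays (Mon–Fri): 52 × 5 = 260.
The 1 extra day is Saturday — none qualify.
Total: 260 + 0 = 260.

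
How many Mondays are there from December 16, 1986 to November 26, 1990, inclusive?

206 Mondays

December 16, 1986 is a Tuesday.
The range spans 1442 days (inclusive of both endpoints).
1442 = 7 × 206, so the span is exactly 206 full weeks.
Each full week contributes one Monday: 206 so far.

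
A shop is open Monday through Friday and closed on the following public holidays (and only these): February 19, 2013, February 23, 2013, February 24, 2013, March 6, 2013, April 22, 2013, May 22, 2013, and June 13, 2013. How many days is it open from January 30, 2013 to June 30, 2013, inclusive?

January 30, 2013 is a Wednesday.
From January 30, 2013 to June 30, 2013 is 152 days inclusive.
152 = 7 × 21 + 5, so there are 21 full weeks plus 5 extra days.
Each full week contributes 5 weekdays (Mon–Fri): 21 × 5 = 105.
The 5 extra days are Wednesday, Thursday, Friday, Saturday, Sunday — 3 of them qualify.
Total: 105 + 3 = 108.
Holidays: February 19, 2013 (Tue); February 23, 2013 (Sat); February 24, 2013 (Sun); March 6, 2013 (Wed); April 22, 2013 (Mon); May 22, 2013 (Wed); June 13, 2013 (Thu).
5 of the 7 holidays fall on weekdays; the rest are weekends and were already excluded.
Business days: 108 − 5 = 103.

103 business days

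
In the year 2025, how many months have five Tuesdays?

A month has five Tuesdays exactly when Tuesday falls within its first (length − 28) days.
Jan: 31 days, starts Wed → 5 of Wed, Thu, Fri
Feb: 28 days, starts Sat → 5 of (none)
Mar: 31 days, starts Sat → 5 of Sat, Sun, Mon
Apr: 30 days, starts Tue → 5 of Tue, Wed ✓
May: 31 days, starts Thu → 5 of Thu, Fri, Sat
Jun: 30 days, starts Sun → 5 of Sun, Mon
Jul: 31 days, starts Tue → 5 of Tue, Wed, Thu ✓
Aug: 31 days, starts Fri → 5 of Fri, Sat, Sun
Sep: 30 days, starts Mon → 5 of Mon, Tue ✓
Oct: 31 days, starts Wed → 5 of Wed, Thu, Fri
Nov: 30 days, starts Sat → 5 of Sat, Sun
Dec: 31 days, starts Mon → 5 of Mon, Tue, Wed ✓
Months with five Tuesdays: Apr, Jul, Sep, Dec.

4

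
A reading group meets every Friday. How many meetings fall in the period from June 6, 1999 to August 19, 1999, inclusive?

June 6, 1999 is a Sunday.
That's 75 days from start to end, counting both.
75 = 7 × 10 + 5, so there are 10 full weeks plus 5 extra days.
Each full week contributes one Friday: 10 so far.
The 5 extra days are Sun, Mon, Tue, Wed, Thu — none qualify.
Total: 10 + 0 = 10.

10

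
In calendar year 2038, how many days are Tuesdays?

Jan 1, 2038 is a Friday.
The range spans 365 days (inclusive of both endpoints).
365 = 7 × 52 + 1, so there are 52 full weeks plus 1 extra day.
Each full week contributes one Tuesday: 52 so far.
The 1 extra day is Friday — none qualify.
Total: 52 + 0 = 52.

52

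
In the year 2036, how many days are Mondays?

52

January 1, 2036 is a Tuesday.
From January 1, 2036 to December 31, 2036 is 366 days inclusive.
366 = 7 × 52 + 2, so there are 52 full weeks plus 2 extra days.
Each full week contributes one Monday: 52 so far.
The 2 extra days are Tuesday, Wednesday — none qualify.
Total: 52 + 0 = 52.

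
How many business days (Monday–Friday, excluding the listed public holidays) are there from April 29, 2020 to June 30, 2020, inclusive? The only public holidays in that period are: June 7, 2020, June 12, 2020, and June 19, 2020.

43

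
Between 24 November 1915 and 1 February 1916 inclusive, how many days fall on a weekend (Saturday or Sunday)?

20

24 November 1915 is a Wednesday.
That's 70 days from start to end, counting both.
70 = 7 × 10, so the span is exactly 10 full weeks.
Each full week contributes 2 weekend days (Sat, Sun): 10 × 2 = 20.
Total: 20.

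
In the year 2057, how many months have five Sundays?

4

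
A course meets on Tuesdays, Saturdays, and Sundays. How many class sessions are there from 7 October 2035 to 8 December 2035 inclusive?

27

7 October 2035 is a Sunday.
That's 63 days from start to end, counting both.
63 = 7 × 9, so the span is exactly 9 full weeks.
Each full week contributes 3 days from the set (Tue, Sat, Sun): 9 × 3 = 27.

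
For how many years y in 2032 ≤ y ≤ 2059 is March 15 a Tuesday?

Day of week of March 15 in each year:
2032: Mon, 2033: Tue ✓, 2034: Wed, 2035: Thu, 2036: Sat, 2037: Sun, 2038: Mon, 2039: Tue ✓, 2040: Thu, 2041: Fri, 2042: Sat, 2043: Sun, 2044: Tue ✓, 2045: Wed, 2046: Thu, 2047: Fri, 2048: Sun, 2049: Mon, 2050: Tue ✓, 2051: Wed, 2052: Fri, 2053: Sat, 2054: Sun, 2055: Mon, 2056: Wed, 2057: Thu, 2058: Fri, 2059: Sat
Tuesdays: 2033, 2039, 2044, 2050.

4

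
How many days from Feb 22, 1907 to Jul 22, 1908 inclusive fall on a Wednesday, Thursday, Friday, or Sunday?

295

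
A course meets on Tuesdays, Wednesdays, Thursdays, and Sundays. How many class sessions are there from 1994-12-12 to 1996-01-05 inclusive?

223

1994-12-12 is a Monday.
From 1994-12-12 to 1996-01-05 is 390 days inclusive.
390 = 7 × 55 + 5, so there are 55 full weeks plus 5 extra days.
Each full week contributes 4 days from the set (Tue, Wed, Thu, Sun): 55 × 4 = 220.
The 5 extra days are Monday, Tuesday, Wednesday, Thursday, Friday — 3 of them qualify.
Total: 220 + 3 = 223.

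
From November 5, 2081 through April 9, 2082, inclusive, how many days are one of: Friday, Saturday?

44

November 5, 2081 is a Wednesday.
That's 156 days from start to end, counting both.
156 = 7 × 22 + 2, so there are 22 full weeks plus 2 extra days.
Each full week contributes 2 days from the set (Fri, Sat): 22 × 2 = 44.
The 2 extra days are Wednesday, Thursday — none qualify.
Total: 44 + 0 = 44.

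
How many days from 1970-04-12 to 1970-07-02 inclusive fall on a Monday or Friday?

23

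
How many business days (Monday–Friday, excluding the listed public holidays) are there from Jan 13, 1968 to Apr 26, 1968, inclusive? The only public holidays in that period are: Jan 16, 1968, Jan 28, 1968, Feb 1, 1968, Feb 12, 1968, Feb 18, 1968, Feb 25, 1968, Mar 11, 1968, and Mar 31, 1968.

Jan 13, 1968 is a Saturday.
That's 105 days from start to end, counting both.
105 = 7 × 15, so the span is exactly 15 full weeks.
Each full week contributes 5 weekdays (Mon–Fri): 15 × 5 = 75.
Holidays: Jan 16, 1968 (Tue); Jan 28, 1968 (Sun); Feb 1, 1968 (Thu); Feb 12, 1968 (Mon); Feb 18, 1968 (Sun); Feb 25, 1968 (Sun); Mar 11, 1968 (Mon); Mar 31, 1968 (Sun).
4 of the 8 holidays fall on weekdays; the rest are weekends and were already excluded.
Business days: 75 − 4 = 71.

71 business days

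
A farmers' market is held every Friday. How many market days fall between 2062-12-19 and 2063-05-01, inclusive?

2062-12-19 is a Tuesday.
From 2062-12-19 to 2063-05-01 is 134 days inclusive.
134 = 7 × 19 + 1, so there are 19 full weeks plus 1 extra day.
Each full week contributes one Friday: 19 so far.
The 1 extra day is Tuesday — none qualify.
Total: 19 + 0 = 19.

19 Fridays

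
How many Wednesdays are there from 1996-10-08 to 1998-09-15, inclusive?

1996-10-08 is a Tuesday.
That's 708 days from start to end, counting both.
708 = 7 × 101 + 1, so there are 101 full weeks plus 1 extra day.
Each full week contributes one Wednesday: 101 so far.
The 1 extra day is Tue — none qualify.
Total: 101 + 0 = 101.

101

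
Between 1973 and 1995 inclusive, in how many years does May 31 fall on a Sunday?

Day of week of May 31 in each year:
1973: Thu, 1974: Fri, 1975: Sat, 1976: Mon, 1977: Tue, 1978: Wed, 1979: Thu, 1980: Sat, 1981: Sun ✓, 1982: Mon, 1983: Tue, 1984: Thu, 1985: Fri, 1986: Sat, 1987: Sun ✓, 1988: Tue, 1989: Wed, 1990: Thu, 1991: Fri, 1992: Sun ✓, 1993: Mon, 1994: Tue, 1995: Wed
Sundays: 1981, 1987, 1992.

3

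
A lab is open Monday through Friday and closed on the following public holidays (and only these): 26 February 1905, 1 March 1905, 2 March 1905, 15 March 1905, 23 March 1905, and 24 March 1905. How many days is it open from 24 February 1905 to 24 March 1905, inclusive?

16

24 February 1905 is a Friday.
That's 29 days from start to end, counting both.
29 = 7 × 4 + 1, so there are 4 full weeks plus 1 extra day.
Each full week contributes 5 weekdays (Mon–Fri): 4 × 5 = 20.
The 1 extra day is Fri — 1 of them qualifies.
Total: 20 + 1 = 21.
Holidays: 26 February 1905 (Sun); 1 March 1905 (Wed); 2 March 1905 (Thu); 15 March 1905 (Wed); 23 March 1905 (Thu); 24 March 1905 (Fri).
5 of the 6 holidays fall on weekdays; the rest are weekends and were already excluded.
Business days: 21 − 5 = 16.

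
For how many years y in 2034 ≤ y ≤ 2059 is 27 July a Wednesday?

3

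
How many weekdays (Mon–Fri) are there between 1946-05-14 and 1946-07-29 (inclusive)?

1946-05-14 is a Tuesday.
The range spans 77 days (inclusive of both endpoints).
77 = 7 × 11, so the span is exactly 11 full weeks.
Each full week contributes 5 weekdays (Mon–Fri): 11 × 5 = 55.
Total: 55.

55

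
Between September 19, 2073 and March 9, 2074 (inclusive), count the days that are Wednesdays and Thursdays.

50

September 19, 2073 is a Tuesday.
That's 172 days from start to end, counting both.
172 = 7 × 24 + 4, so there are 24 full weeks plus 4 extra days.
Each full week contributes 2 days from the set (Wed, Thu): 24 × 2 = 48.
The 4 extra days are Tuesday, Wednesday, Thursday, Friday — 2 of them qualify.
Total: 48 + 2 = 50.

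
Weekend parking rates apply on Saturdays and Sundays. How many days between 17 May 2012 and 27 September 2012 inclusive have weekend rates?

38

17 May 2012 is a Thursday.
The range spans 134 days (inclusive of both endpoints).
134 = 7 × 19 + 1, so there are 19 full weeks plus 1 extra day.
Each full week contributes 2 weekend days (Sat, Sun): 19 × 2 = 38.
The 1 extra day is Thursday — none qualify.
Total: 38 + 0 = 38.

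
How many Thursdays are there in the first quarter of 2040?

13

2040-01-01 is a Sunday.
From 2040-01-01 to 2040-03-31 is 91 days inclusive.
91 = 7 × 13, so the span is exactly 13 full weeks.
Each full week contributes one Thursday: 13 so far.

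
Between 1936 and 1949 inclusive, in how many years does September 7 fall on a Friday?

1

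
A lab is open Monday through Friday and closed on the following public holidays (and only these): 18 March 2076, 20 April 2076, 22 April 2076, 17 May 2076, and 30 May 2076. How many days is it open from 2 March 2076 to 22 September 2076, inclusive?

144

2 March 2076 is a Monday.
That's 205 days from start to end, counting both.
205 = 7 × 29 + 2, so there are 29 full weeks plus 2 extra days.
Each full week contributes 5 weekdays (Mon–Fri): 29 × 5 = 145.
The 2 extra days are Monday, Tuesday — 2 of them qualify.
Total: 145 + 2 = 147.
Holidays: 18 March 2076 (Wed); 20 April 2076 (Mon); 22 April 2076 (Wed); 17 May 2076 (Sun); 30 May 2076 (Sat).
3 of the 5 holidays fall on weekdays; the rest are weekends and were already excluded.
Business days: 147 − 3 = 144.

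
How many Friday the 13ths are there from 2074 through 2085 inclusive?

20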